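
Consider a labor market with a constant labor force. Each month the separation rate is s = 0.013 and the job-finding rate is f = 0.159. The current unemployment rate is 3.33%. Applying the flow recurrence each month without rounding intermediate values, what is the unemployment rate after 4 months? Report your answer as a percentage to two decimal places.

With a fixed labor force, u_{t+1} = u_t + s·(1−u_t) − f·u_t = u_t·(1−s−f) + s.
Here 1−s−f = 0.828 and s = 0.013.
u_1 = 0.033300 × 0.828 + 0.013 = 0.040572.
u_2 = 0.040572 × 0.828 + 0.013 = 0.046594.
u_3 = 0.046594 × 0.828 + 0.013 = 0.051580.
u_4 = 0.051580 × 0.828 + 0.013 = 0.055708.

Unemployment rate after four months ≈ 5.57%.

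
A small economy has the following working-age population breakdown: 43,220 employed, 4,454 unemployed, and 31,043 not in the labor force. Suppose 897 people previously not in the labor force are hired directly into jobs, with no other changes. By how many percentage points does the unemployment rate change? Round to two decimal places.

The unemployment rate changes by −0.17 percentage points.

Initially, labor force = 43,220 + 4,454 = 47,674, so u = 4,454/47,674 = 9.34%.
After the change, employed and labor force both rise by 897; unemployed unchanged → E = 44,117, U = 4,454, labor force = 48,571.
New unemployment rate = 4,454 / 48,571 = 9.17%.
Change = 9.17% − 9.34% = −0.17 percentage points.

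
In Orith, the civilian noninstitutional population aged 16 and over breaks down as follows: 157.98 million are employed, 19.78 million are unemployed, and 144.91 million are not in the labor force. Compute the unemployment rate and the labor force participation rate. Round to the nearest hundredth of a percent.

Labor force = employed + unemployed = 157.98 + 19.78 = 177.76 million.
Working-age population = 177.76 + 144.91 = 322.67 million.
Unemployment rate = 19.78 / 177.76 = 11.13%.
Labor force participation rate = 177.76 / 322.67 = 55.09%.

Unemployment rate ≈ 11.13%; labor force participation rate ≈ 55.09%.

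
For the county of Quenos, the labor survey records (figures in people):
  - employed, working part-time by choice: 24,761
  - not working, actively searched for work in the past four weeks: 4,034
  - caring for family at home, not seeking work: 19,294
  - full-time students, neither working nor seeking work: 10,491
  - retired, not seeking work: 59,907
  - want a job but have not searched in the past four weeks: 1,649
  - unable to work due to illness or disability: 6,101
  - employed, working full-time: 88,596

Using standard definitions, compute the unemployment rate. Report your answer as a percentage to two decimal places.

Employed = 24,761 + 88,596 = 113,357.
Unemployed = 4,034.
Labor force = 113,357 + 4,034 = 117,391.
Unemployment rate = 4,034 / 117,391 = 3.44%.

Unemployment rate ≈ 3.44%.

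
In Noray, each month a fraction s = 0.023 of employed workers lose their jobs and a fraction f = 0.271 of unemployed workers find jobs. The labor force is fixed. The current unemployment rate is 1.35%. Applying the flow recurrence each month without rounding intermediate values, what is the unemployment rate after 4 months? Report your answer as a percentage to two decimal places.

Unemployment rate after four months ≈ 6.21%.

With a fixed labor force, u_{t+1} = u_t + s·(1−u_t) − f·u_t = u_t·(1−s−f) + s.
Here 1−s−f = 0.706 and s = 0.023.
u_1 = 0.013500 × 0.706 + 0.023 = 0.032531.
u_2 = 0.032531 × 0.706 + 0.023 = 0.045967.
u_3 = 0.045967 × 0.706 + 0.023 = 0.055453.
u_4 = 0.055453 × 0.706 + 0.023 = 0.062150.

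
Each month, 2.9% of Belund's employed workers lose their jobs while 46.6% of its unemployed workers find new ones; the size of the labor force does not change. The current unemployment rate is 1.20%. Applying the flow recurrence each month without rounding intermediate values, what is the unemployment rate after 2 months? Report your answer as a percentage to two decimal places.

With a fixed labor force, u_{t+1} = u_t + s·(1−u_t) − f·u_t = u_t·(1−s−f) + s.
Here 1−s−f = 0.505 and s = 0.029.
u_1 = 0.012000 × 0.505 + 0.029 = 0.035060.
u_2 = 0.035060 × 0.505 + 0.029 = 0.046705.

Unemployment rate after two months ≈ 4.67%.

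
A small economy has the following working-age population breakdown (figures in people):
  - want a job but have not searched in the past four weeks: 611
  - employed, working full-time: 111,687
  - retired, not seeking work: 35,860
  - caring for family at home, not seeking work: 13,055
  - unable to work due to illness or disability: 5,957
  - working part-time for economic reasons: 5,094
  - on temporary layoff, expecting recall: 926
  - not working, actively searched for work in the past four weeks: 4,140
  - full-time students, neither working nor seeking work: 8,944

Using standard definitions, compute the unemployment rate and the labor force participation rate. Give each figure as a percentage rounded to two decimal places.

Employed = 111,687 + 5,094 = 116,781 (anyone who worked, including part-time for economic reasons, counts as employed).
Unemployed = 926 + 4,140 = 5,066 (jobless and actively searching, or on temporary layoff).
Labor force = 116,781 + 5,066 = 121,847.
Not in labor force = 611 + 35,860 + 13,055 + 5,957 + 8,944 = 64,427 (those not working and not actively searching are outside the labor force — including those who want a job but have given up searching).
Civilian working-age population = 121,847 + 64,427 = 186,274.
Unemployment rate = 5,066 / 121,847 = 4.16%.
Labor force participation rate = 121,847 / 186,274 = 65.41%.

Unemployment rate ≈ 4.16%; labor force participation rate ≈ 65.41%.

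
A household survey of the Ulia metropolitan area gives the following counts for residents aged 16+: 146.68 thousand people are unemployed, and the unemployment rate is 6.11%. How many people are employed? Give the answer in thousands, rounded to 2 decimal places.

About 2,253.97 thousand are employed.

Labor force = U / u = 146.68 / 0.0611 ≈ 2,400.65 thousand.
Employed = labor force − unemployed = 2,400.65 − 146.68 = 2,253.97 thousand.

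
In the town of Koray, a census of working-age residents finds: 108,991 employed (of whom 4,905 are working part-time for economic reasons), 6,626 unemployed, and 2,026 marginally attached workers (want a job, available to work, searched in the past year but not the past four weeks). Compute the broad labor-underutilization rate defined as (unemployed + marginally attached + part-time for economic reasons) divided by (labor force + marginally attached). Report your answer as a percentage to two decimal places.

Broad underutilization rate ≈ 11.52%.

Labor force = 108,991 + 6,626 = 115,617.
Numerator = 6,626 + 2,026 + 4,905 = 13,557.
Denominator = 115,617 + 2,026 = 117,643.
Broad rate = 13,557 / 117,643 = 11.52%.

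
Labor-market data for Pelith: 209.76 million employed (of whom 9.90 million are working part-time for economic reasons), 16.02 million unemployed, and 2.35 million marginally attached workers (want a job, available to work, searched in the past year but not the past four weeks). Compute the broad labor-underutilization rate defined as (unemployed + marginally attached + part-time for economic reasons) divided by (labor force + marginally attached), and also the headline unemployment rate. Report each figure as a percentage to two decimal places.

Broad underutilization rate ≈ 12.39%; headline unemployment rate ≈ 7.10%.

Labor force = 209.76 + 16.02 = 225.78 million.
Numerator = 16.02 + 2.35 + 9.90 = 28.27 million.
Denominator = 225.78 + 2.35 = 228.13 million.
Broad rate = 28.27 / 228.13 = 12.39%.
Headline unemployment rate = 16.02 / 225.78 = 7.10%.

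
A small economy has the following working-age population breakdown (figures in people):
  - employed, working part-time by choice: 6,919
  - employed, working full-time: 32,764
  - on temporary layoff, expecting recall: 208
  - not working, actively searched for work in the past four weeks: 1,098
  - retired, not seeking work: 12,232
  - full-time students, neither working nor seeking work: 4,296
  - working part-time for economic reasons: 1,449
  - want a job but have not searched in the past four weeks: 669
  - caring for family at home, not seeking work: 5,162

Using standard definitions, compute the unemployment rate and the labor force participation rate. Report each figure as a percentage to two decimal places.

Unemployment rate ≈ 3.08%; labor force participation rate ≈ 65.49%.

Employed = 6,919 + 32,764 + 1,449 = 41,132 (anyone who worked, including part-time for economic reasons, counts as employed).
Unemployed = 208 + 1,098 = 1,306 (jobless and actively searching, or on temporary layoff).
Labor force = 41,132 + 1,306 = 42,438.
Not in labor force = 12,232 + 4,296 + 669 + 5,162 = 22,359 (those not working and not actively searching are outside the labor force — including those who want a job but have given up searching).
Civilian working-age population = 42,438 + 22,359 = 64,797.
Unemployment rate = 1,306 / 42,438 = 3.08%.
Labor force participation rate = 42,438 / 64,797 = 65.49%.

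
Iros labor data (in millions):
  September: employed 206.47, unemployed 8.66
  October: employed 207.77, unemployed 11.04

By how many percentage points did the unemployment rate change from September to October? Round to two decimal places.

September: labor force = 206.47 + 8.66 = 215.13; u = 8.66/215.13 = 4.03%.
October: labor force = 207.77 + 11.04 = 218.81; u = 11.04/218.81 = 5.05%.
Change = 5.05% − 4.03% = +1.02 pp.

The unemployment rate changed by +1.02 percentage points.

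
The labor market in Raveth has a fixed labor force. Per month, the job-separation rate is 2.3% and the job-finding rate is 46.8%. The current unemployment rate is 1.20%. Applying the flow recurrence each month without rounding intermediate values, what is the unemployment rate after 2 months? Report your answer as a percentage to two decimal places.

Unemployment rate after two months ≈ 3.78%.

With a fixed labor force, u_{t+1} = u_t + s·(1−u_t) − f·u_t = u_t·(1−s−f) + s.
Here 1−s−f = 0.509 and s = 0.023.
u_1 = 0.012000 × 0.509 + 0.023 = 0.029108.
u_2 = 0.029108 × 0.509 + 0.023 = 0.037816.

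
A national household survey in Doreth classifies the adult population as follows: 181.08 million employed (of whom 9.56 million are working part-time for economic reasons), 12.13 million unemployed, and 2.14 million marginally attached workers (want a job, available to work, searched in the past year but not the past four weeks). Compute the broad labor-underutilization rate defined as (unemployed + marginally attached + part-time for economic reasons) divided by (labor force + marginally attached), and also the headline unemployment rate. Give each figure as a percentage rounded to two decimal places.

Labor force = 181.08 + 12.13 = 193.21 million.
Numerator = 12.13 + 2.14 + 9.56 = 23.83 million.
Denominator = 193.21 + 2.14 = 195.35 million.
Broad rate = 23.83 / 195.35 = 12.20%.
Headline unemployment rate = 12.13 / 193.21 = 6.28%.

Broad underutilization rate ≈ 12.20%; headline unemployment rate ≈ 6.28%.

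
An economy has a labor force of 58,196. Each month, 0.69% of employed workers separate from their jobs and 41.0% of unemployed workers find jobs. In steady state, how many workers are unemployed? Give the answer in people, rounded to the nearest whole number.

About 963 are unemployed in steady state.

Steady-state unemployment rate u* = s/(s+f) = 0.69/(0.69+41.0) = 0.016551.
Unemployed = u* × labor force = 0.016551 × 58,196 ≈ 963.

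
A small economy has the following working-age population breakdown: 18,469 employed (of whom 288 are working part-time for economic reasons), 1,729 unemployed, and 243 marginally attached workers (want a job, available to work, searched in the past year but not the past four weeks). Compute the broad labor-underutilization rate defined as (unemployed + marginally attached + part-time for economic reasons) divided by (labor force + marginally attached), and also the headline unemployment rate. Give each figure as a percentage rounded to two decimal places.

Broad underutilization rate ≈ 11.06%; headline unemployment rate ≈ 8.56%.

Labor force = 18,469 + 1,729 = 20,198.
Numerator = 1,729 + 243 + 288 = 2,260.
Denominator = 20,198 + 243 = 20,441.
Broad rate = 2,260 / 20,441 = 11.06%.
Headline unemployment rate = 1,729 / 20,198 = 8.56%.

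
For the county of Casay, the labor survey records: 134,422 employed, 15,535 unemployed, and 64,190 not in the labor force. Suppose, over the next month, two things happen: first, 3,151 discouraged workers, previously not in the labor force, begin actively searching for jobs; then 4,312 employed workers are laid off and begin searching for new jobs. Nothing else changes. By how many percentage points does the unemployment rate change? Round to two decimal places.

The unemployment rate changes by +4.66 percentage points.

Initially, labor force = 134,422 + 15,535 = 149,957, so u = 15,535/149,957 = 10.36%.
After the first change, unemployed and labor force both rise by 3,151 → E = 134,422, U = 18,686, labor force = 153,108.
After the second change, employed falls and unemployed rises by 4,312; labor force unchanged → E = 130,110, U = 22,998, labor force = 153,108.
New unemployment rate = 22,998 / 153,108 = 15.02%.
Change = 15.02% − 10.36% = +4.66 percentage points.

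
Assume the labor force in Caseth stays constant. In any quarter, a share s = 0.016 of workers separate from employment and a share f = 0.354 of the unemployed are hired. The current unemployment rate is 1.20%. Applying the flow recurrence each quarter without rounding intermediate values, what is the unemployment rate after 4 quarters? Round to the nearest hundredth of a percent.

Unemployment rate after four quarters ≈ 3.83%.

With a fixed labor force, u_{t+1} = u_t + s·(1−u_t) − f·u_t = u_t·(1−s−f) + s.
Here 1−s−f = 0.630 and s = 0.016.
u_1 = 0.012000 × 0.630 + 0.016 = 0.023560.
u_2 = 0.023560 × 0.630 + 0.016 = 0.030843.
u_3 = 0.030843 × 0.630 + 0.016 = 0.035431.
u_4 = 0.035431 × 0.630 + 0.016 = 0.038322.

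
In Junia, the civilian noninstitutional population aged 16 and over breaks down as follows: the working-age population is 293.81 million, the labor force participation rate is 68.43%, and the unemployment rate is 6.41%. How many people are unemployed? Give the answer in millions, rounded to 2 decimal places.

Labor force = 0.6843 × 293.81 = 201.05 million.
Unemployed = 0.0641 × 201.05 ≈ 12.89 million.

About 12.89 million are unemployed.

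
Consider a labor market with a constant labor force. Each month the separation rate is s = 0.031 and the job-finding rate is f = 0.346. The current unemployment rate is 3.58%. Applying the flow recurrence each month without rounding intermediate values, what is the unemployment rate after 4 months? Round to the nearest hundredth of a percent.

Unemployment rate after four months ≈ 7.52%.

With a fixed labor force, u_{t+1} = u_t + s·(1−u_t) − f·u_t = u_t·(1−s−f) + s.
Here 1−s−f = 0.623 and s = 0.031.
u_1 = 0.035800 × 0.623 + 0.031 = 0.053303.
u_2 = 0.053303 × 0.623 + 0.031 = 0.064208.
u_3 = 0.064208 × 0.623 + 0.031 = 0.071002.
u_4 = 0.071002 × 0.623 + 0.031 = 0.075234.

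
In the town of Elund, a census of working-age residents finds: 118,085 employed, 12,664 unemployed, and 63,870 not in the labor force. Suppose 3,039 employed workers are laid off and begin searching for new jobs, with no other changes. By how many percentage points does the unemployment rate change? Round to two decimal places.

The unemployment rate changes by +2.32 percentage points.

Initially, labor force = 118,085 + 12,664 = 130,749, so u = 12,664/130,749 = 9.69%.
After the change, employed falls and unemployed rises by 3,039; labor force unchanged → E = 115,046, U = 15,703, labor force = 130,749.
New unemployment rate = 15,703 / 130,749 = 12.01%.
Change = 12.01% − 9.69% = +2.32 percentage points.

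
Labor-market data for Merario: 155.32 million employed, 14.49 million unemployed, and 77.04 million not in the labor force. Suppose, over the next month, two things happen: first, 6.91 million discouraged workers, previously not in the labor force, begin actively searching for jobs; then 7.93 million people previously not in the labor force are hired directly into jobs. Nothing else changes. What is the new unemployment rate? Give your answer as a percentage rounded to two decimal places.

New unemployment rate ≈ 11.59%.

Initially, labor force = 155.32 + 14.49 = 169.81 million, so u = 14.49/169.81 = 8.53%.
After the first change, unemployed and labor force both rise by 6.91 → E = 155.32, U = 21.40, labor force = 176.72 million.
After the second change, employed and labor force both rise by 7.93; unemployed unchanged → E = 163.25, U = 21.40, labor force = 184.65 million.
New unemployment rate = 21.40 / 184.65 = 11.59%.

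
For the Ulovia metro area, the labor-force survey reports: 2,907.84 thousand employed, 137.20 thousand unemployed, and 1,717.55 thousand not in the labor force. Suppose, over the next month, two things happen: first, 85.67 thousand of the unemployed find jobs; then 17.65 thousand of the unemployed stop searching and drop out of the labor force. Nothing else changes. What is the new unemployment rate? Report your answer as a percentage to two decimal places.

New unemployment rate ≈ 1.12%.

Initially, labor force = 2,907.84 + 137.20 = 3,045.04 thousand, so u = 137.20/3,045.04 = 4.51%.
After the first change, unemployed falls and employed rises by 85.67; labor force unchanged → E = 2,993.51, U = 51.53, labor force = 3,045.04 thousand.
After the second change, unemployed and labor force both fall by 17.65 → E = 2,993.51, U = 33.88, labor force = 3,027.39 thousand.
New unemployment rate = 33.88 / 3,027.39 = 1.12%.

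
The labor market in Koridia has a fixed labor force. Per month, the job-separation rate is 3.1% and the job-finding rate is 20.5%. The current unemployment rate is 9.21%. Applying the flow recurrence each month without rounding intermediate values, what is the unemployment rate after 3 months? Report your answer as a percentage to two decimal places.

Unemployment rate after three months ≈ 11.38%.

With a fixed labor force, u_{t+1} = u_t + s·(1−u_t) − f·u_t = u_t·(1−s−f) + s.
Here 1−s−f = 0.764 and s = 0.031.
u_1 = 0.092100 × 0.764 + 0.031 = 0.101364.
u_2 = 0.101364 × 0.764 + 0.031 = 0.108442.
u_3 = 0.108442 × 0.764 + 0.031 = 0.113850.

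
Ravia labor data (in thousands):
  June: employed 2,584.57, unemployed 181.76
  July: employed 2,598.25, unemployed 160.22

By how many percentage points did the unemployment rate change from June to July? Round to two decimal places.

June: labor force = 2,584.57 + 181.76 = 2,766.33; u = 181.76/2,766.33 = 6.57%.
July: labor force = 2,598.25 + 160.22 = 2,758.47; u = 160.22/2,758.47 = 5.81%.
Change = 5.81% − 6.57% = −0.76 pp.

The unemployment rate changed by −0.76 percentage points.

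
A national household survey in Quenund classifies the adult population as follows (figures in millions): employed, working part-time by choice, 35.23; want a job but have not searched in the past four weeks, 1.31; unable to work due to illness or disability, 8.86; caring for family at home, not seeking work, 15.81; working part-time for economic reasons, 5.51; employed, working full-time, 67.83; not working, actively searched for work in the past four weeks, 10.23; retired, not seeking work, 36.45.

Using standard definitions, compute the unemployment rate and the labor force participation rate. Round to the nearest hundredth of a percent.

Employed = 35.23 + 5.51 + 67.83 = 108.57 million (anyone who worked, including part-time for economic reasons, counts as employed).
Unemployed = 10.23 million.
Labor force = 108.57 + 10.23 = 118.80 million.
Not in labor force = 1.31 + 8.86 + 15.81 + 36.45 = 62.43 million (those not working and not actively searching are outside the labor force — including those who want a job but have given up searching).
Civilian working-age population = 118.80 + 62.43 = 181.23 million.
Unemployment rate = 10.23 / 118.80 = 8.61%.
Labor force participation rate = 118.80 / 181.23 = 65.55%.

Unemployment rate ≈ 8.61%; labor force participation rate ≈ 65.55%.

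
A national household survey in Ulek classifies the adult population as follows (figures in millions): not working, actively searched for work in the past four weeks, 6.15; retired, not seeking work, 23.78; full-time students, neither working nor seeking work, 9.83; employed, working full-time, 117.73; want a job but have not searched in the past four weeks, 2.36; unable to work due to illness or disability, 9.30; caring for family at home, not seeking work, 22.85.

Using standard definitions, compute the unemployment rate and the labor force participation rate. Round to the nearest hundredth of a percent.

Unemployment rate ≈ 4.96%; labor force participation rate ≈ 64.52%.

Employed = 117.73 million.
Unemployed = 6.15 million.
Labor force = 117.73 + 6.15 = 123.88 million.
Not in labor force = 23.78 + 9.83 + 2.36 + 9.30 + 22.85 = 68.12 million (those not working and not actively searching are outside the labor force — including those who want a job but have given up searching).
Civilian working-age population = 123.88 + 68.12 = 192.00 million.
Unemployment rate = 6.15 / 123.88 = 4.96%.
Labor force participation rate = 123.88 / 192.00 = 64.52%.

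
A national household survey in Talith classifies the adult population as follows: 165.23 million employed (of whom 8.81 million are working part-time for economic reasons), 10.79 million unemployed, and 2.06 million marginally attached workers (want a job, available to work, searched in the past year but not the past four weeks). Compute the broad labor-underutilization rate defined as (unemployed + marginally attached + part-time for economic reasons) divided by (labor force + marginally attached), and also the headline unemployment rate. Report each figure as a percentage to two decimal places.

Labor force = 165.23 + 10.79 = 176.02 million.
Numerator = 10.79 + 2.06 + 8.81 = 21.66 million.
Denominator = 176.02 + 2.06 = 178.08 million.
Broad rate = 21.66 / 178.08 = 12.16%.
Headline unemployment rate = 10.79 / 176.02 = 6.13%.

Broad underutilization rate ≈ 12.16%; headline unemployment rate ≈ 6.13%.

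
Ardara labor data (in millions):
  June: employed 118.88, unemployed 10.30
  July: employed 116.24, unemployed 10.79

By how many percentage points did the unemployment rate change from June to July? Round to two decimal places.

The unemployment rate changed by +0.52 percentage points.

June: labor force = 118.88 + 10.30 = 129.18; u = 10.30/129.18 = 7.97%.
July: labor force = 116.24 + 10.79 = 127.03; u = 10.79/127.03 = 8.49%.
Change = 8.49% − 7.97% = +0.52 pp.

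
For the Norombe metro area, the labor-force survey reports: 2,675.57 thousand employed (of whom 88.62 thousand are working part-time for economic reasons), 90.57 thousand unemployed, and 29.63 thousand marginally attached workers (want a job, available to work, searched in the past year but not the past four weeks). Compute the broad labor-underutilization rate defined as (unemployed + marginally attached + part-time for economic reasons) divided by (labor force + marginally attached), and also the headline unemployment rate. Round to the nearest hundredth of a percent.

Broad underutilization rate ≈ 7.47%; headline unemployment rate ≈ 3.27%.

Labor force = 2,675.57 + 90.57 = 2,766.14 thousand.
Numerator = 90.57 + 29.63 + 88.62 = 208.82 thousand.
Denominator = 2,766.14 + 29.63 = 2,795.77 thousand.
Broad rate = 208.82 / 2,795.77 = 7.47%.
Headline unemployment rate = 90.57 / 2,766.14 = 3.27%.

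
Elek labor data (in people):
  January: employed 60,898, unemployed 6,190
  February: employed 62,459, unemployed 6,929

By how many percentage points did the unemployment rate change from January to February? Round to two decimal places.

January: labor force = 60,898 + 6,190 = 67,088; u = 6,190/67,088 = 9.23%.
February: labor force = 62,459 + 6,929 = 69,388; u = 6,929/69,388 = 9.99%.
Change = 9.99% − 9.23% = +0.76 pp.

The unemployment rate changed by +0.76 percentage points.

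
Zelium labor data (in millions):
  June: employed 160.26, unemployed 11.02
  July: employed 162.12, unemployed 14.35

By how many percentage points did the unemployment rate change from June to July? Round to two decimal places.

June: labor force = 160.26 + 11.02 = 171.28; u = 11.02/171.28 = 6.43%.
July: labor force = 162.12 + 14.35 = 176.47; u = 14.35/176.47 = 8.13%.
Change = 8.13% − 6.43% = +1.70 pp.

The unemployment rate changed by +1.70 percentage points.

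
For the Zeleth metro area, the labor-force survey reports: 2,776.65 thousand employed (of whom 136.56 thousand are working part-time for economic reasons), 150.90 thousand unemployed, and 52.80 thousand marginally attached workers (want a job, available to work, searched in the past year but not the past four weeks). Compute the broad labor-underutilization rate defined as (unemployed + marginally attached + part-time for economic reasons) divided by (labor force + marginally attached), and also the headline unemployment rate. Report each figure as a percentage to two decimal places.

Broad underutilization rate ≈ 11.42%; headline unemployment rate ≈ 5.15%.

Labor force = 2,776.65 + 150.90 = 2,927.55 thousand.
Numerator = 150.90 + 52.80 + 136.56 = 340.26 thousand.
Denominator = 2,927.55 + 52.80 = 2,980.35 thousand.
Broad rate = 340.26 / 2,980.35 = 11.42%.
Headline unemployment rate = 150.90 / 2,927.55 = 5.15%.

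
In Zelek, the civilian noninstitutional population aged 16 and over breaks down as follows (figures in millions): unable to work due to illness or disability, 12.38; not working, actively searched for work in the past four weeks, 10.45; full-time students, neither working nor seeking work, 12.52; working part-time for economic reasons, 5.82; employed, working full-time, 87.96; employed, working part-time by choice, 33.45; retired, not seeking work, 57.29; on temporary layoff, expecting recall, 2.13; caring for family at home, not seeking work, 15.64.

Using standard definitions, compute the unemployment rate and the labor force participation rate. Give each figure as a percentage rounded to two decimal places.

Employed = 5.82 + 87.96 + 33.45 = 127.23 million (anyone who worked, including part-time for economic reasons, counts as employed).
Unemployed = 10.45 + 2.13 = 12.58 million (jobless and actively searching, or on temporary layoff).
Labor force = 127.23 + 12.58 = 139.81 million.
Not in labor force = 12.38 + 12.52 + 57.29 + 15.64 = 97.83 million (those not working and not actively searching are outside the labor force).
Civilian working-age population = 139.81 + 97.83 = 237.64 million.
Unemployment rate = 12.58 / 139.81 = 9.00%.
Labor force participation rate = 139.81 / 237.64 = 58.83%.

Unemployment rate ≈ 9.00%; labor force participation rate ≈ 58.83%.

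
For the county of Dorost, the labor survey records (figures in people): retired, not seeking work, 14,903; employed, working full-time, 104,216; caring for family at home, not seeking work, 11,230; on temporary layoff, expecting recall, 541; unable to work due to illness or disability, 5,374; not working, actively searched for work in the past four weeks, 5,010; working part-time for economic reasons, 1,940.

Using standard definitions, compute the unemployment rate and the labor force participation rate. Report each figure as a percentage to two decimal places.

Unemployment rate ≈ 4.97%; labor force participation rate ≈ 78.00%.

Employed = 104,216 + 1,940 = 106,156 (anyone who worked, including part-time for economic reasons, counts as employed).
Unemployed = 541 + 5,010 = 5,551 (jobless and actively searching, or on temporary layoff).
Labor force = 106,156 + 5,551 = 111,707.
Not in labor force = 14,903 + 11,230 + 5,374 = 31,507 (those not working and not actively searching are outside the labor force).
Civilian working-age population = 111,707 + 31,507 = 143,214.
Unemployment rate = 5,551 / 111,707 = 4.97%.
Labor force participation rate = 111,707 / 143,214 = 78.00%.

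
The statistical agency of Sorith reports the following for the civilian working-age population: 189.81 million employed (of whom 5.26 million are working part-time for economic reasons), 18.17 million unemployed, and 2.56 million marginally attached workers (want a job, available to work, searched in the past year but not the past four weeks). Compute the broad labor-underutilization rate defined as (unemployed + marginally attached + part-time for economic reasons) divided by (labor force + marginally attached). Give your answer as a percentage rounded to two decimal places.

Labor force = 189.81 + 18.17 = 207.98 million.
Numerator = 18.17 + 2.56 + 5.26 = 25.99 million.
Denominator = 207.98 + 2.56 = 210.54 million.
Broad rate = 25.99 / 210.54 = 12.34%.

Broad underutilization rate ≈ 12.34%.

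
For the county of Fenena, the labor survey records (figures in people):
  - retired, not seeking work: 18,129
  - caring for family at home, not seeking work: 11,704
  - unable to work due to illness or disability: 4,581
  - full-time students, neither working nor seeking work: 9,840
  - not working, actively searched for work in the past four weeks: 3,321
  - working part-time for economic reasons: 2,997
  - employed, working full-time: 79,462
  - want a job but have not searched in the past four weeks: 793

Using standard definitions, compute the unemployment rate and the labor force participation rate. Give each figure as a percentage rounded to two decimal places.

Employed = 2,997 + 79,462 = 82,459 (anyone who worked, including part-time for economic reasons, counts as employed).
Unemployed = 3,321.
Labor force = 82,459 + 3,321 = 85,780.
Not in labor force = 18,129 + 11,704 + 4,581 + 9,840 + 793 = 45,047 (those not working and not actively searching are outside the labor force — including those who want a job but have given up searching).
Civilian working-age population = 85,780 + 45,047 = 130,827.
Unemployment rate = 3,321 / 85,780 = 3.87%.
Labor force participation rate = 85,780 / 130,827 = 65.57%.

Unemployment rate ≈ 3.87%; labor force participation rate ≈ 65.57%.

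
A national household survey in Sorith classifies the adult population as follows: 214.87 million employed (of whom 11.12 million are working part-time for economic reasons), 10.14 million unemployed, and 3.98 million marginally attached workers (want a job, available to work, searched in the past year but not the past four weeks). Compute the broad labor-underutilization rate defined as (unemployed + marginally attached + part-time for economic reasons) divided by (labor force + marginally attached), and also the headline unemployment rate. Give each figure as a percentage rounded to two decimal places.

Broad underutilization rate ≈ 11.02%; headline unemployment rate ≈ 4.51%.

Labor force = 214.87 + 10.14 = 225.01 million.
Numerator = 10.14 + 3.98 + 11.12 = 25.24 million.
Denominator = 225.01 + 3.98 = 228.99 million.
Broad rate = 25.24 / 228.99 = 11.02%.
Headline unemployment rate = 10.14 / 225.01 = 4.51%.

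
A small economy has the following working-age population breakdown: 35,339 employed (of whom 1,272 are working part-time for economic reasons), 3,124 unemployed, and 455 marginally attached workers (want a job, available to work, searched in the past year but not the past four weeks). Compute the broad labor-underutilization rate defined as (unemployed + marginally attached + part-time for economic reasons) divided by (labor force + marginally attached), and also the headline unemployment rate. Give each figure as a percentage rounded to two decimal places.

Labor force = 35,339 + 3,124 = 38,463.
Numerator = 3,124 + 455 + 1,272 = 4,851.
Denominator = 38,463 + 455 = 38,918.
Broad rate = 4,851 / 38,918 = 12.46%.
Headline unemployment rate = 3,124 / 38,463 = 8.12%.

Broad underutilization rate ≈ 12.46%; headline unemployment rate ≈ 8.12%.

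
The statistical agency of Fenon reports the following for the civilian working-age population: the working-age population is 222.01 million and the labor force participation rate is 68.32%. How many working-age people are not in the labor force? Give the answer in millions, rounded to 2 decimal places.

About 70.33 million are not in the labor force.

Share not in the labor force = 1 − 0.6832 = 0.3168.
Not in labor force = 0.3168 × 222.01 ≈ 70.33 million.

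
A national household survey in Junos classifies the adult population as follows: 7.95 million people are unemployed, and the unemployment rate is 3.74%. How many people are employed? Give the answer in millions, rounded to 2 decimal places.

About 204.62 million are employed.

Labor force = U / u = 7.95 / 0.0374 ≈ 212.57 million.
Employed = labor force − unemployed = 212.57 − 7.95 = 204.62 million.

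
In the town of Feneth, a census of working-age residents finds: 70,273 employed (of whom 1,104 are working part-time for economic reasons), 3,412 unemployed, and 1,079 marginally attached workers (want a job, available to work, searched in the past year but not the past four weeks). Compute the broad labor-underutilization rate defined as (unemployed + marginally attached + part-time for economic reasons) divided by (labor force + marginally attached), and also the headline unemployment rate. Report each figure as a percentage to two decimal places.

Broad underutilization rate ≈ 7.48%; headline unemployment rate ≈ 4.63%.

Labor force = 70,273 + 3,412 = 73,685.
Numerator = 3,412 + 1,079 + 1,104 = 5,595.
Denominator = 73,685 + 1,079 = 74,764.
Broad rate = 5,595 / 74,764 = 7.48%.
Headline unemployment rate = 3,412 / 73,685 = 4.63%.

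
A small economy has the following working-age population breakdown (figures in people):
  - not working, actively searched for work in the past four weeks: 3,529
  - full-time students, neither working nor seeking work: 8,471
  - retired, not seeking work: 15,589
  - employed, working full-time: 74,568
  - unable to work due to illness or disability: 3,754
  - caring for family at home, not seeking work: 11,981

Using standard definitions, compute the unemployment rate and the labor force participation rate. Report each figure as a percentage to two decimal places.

Employed = 74,568.
Unemployed = 3,529.
Labor force = 74,568 + 3,529 = 78,097.
Not in labor force = 8,471 + 15,589 + 3,754 + 11,981 = 39,795 (those not working and not actively searching are outside the labor force).
Civilian working-age population = 78,097 + 39,795 = 117,892.
Unemployment rate = 3,529 / 78,097 = 4.52%.
Labor force participation rate = 78,097 / 117,892 = 66.24%.

Unemployment rate ≈ 4.52%; labor force participation rate ≈ 66.24%.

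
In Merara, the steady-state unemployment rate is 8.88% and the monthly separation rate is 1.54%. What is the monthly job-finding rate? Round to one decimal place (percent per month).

Job-finding rate ≈ 15.8% per month.

From u* = s/(s+f): f = s·(1−u)/u.
f = 1.54 × (1 − 0.0888) / 0.0888 = 1.4032 / 0.0888 ≈ 15.8% per month.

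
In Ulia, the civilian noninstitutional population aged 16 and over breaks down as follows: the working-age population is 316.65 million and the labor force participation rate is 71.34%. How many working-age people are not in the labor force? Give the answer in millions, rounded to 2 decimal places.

Share not in the labor force = 1 − 0.7134 = 0.2866.
Not in labor force = 0.2866 × 316.65 ≈ 90.75 million.

About 90.75 million are not in the labor force.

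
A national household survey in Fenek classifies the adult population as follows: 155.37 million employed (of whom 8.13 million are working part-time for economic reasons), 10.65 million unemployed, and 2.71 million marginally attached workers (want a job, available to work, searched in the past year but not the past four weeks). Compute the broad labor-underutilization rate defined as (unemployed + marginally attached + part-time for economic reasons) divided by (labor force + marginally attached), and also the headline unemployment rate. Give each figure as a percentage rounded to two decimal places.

Labor force = 155.37 + 10.65 = 166.02 million.
Numerator = 10.65 + 2.71 + 8.13 = 21.49 million.
Denominator = 166.02 + 2.71 = 168.73 million.
Broad rate = 21.49 / 168.73 = 12.74%.
Headline unemployment rate = 10.65 / 166.02 = 6.41%.

Broad underutilization rate ≈ 12.74%; headline unemployment rate ≈ 6.41%.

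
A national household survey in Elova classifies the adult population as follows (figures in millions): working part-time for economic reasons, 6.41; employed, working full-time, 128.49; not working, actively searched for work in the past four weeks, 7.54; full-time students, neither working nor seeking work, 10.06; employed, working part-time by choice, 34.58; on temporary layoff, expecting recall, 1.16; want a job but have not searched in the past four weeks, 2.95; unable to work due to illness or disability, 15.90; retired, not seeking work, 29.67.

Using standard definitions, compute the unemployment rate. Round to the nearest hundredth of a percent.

Employed = 6.41 + 128.49 + 34.58 = 169.48 million (anyone who worked, including part-time for economic reasons, counts as employed).
Unemployed = 7.54 + 1.16 = 8.70 million (jobless and actively searching, or on temporary layoff).
Labor force = 169.48 + 8.70 = 178.18 million.
Unemployment rate = 8.70 / 178.18 = 4.88%.

Unemployment rate ≈ 4.88%.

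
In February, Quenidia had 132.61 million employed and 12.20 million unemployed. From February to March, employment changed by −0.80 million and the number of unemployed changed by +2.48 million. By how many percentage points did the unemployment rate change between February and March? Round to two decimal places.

February: labor force = 132.61 + 12.20 = 144.81; u = 12.20/144.81 = 8.42%.
March: labor force = 131.81 + 14.68 = 146.49; u = 14.68/146.49 = 10.02%.
Change = 10.02% − 8.42% = +1.60 pp.

The unemployment rate changed by +1.60 percentage points.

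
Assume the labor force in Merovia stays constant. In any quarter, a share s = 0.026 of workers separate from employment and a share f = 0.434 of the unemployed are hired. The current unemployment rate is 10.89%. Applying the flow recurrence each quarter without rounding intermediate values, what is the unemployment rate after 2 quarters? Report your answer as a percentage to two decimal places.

Unemployment rate after two quarters ≈ 7.18%.

With a fixed labor force, u_{t+1} = u_t + s·(1−u_t) − f·u_t = u_t·(1−s−f) + s.
Here 1−s−f = 0.540 and s = 0.026.
u_1 = 0.108900 × 0.540 + 0.026 = 0.084806.
u_2 = 0.084806 × 0.540 + 0.026 = 0.071795.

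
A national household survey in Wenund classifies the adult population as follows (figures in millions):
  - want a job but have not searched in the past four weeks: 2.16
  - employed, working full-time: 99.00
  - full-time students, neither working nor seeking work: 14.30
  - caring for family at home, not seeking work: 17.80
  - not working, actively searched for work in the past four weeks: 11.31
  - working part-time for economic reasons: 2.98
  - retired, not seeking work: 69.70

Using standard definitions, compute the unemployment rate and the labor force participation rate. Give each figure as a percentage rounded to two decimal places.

Employed = 99.00 + 2.98 = 101.98 million (anyone who worked, including part-time for economic reasons, counts as employed).
Unemployed = 11.31 million.
Labor force = 101.98 + 11.31 = 113.29 million.
Not in labor force = 2.16 + 14.30 + 17.80 + 69.70 = 103.96 million (those not working and not actively searching are outside the labor force — including those who want a job but have given up searching).
Civilian working-age population = 113.29 + 103.96 = 217.25 million.
Unemployment rate = 11.31 / 113.29 = 9.98%.
Labor force participation rate = 113.29 / 217.25 = 52.15%.

Unemployment rate ≈ 9.98%; labor force participation rate ≈ 52.15%.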